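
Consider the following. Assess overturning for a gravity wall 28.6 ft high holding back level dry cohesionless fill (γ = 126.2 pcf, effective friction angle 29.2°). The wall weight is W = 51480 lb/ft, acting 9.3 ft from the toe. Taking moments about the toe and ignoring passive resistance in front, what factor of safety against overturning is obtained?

K_a = tan²(45° − 29.2°/2) = 0.3442.
P_a = ½K_aγH² = 0.5×0.3442×126.2×28.6² = 17770 lb/ft, acting at H/3 = 9.533 ft above the base.
Overturning moment M_o = P_a × H/3 = 17770 × 9.533 = 169400.
Resisting moment M_r = W × 9.3 = 51480 × 9.3 = 478800.
FS_overturning = M_r/M_o = 478800/169400 = 2.827.

2.83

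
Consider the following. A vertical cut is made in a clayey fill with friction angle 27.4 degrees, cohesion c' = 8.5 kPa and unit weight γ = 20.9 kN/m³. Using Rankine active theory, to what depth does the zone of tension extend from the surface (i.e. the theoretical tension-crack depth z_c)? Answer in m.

K_a = tan²(45° − 27.4°/2) = 0.3697; √K_a = 0.6080.
The active pressure is zero where K_a γ z = 2c√K_a, so z_c = 2c/(γ√K_a) = 2×8.5/(20.9×0.6080) = 1.338 m.

1.34 m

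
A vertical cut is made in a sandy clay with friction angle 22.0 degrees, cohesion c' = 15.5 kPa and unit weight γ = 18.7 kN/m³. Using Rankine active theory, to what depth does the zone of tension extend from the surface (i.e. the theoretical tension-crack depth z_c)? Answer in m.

2.46 m

K_a = tan²(45° − 22.0°/2) = 0.4550; √K_a = 0.6745.
The active pressure is zero where K_a γ z = 2c√K_a, so z_c = 2c/(γ√K_a) = 2×15.5/(18.7×0.6745) = 2.458 m.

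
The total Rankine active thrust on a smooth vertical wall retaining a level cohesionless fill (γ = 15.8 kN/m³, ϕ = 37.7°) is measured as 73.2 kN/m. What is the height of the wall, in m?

6.20 m

K_a = 0.2411. P_a = ½ K_a γ H² ⇒ H = √(2P_a/(K_a γ)).
H = √(2×73.2/(0.2411×15.8)) = 6.200 m.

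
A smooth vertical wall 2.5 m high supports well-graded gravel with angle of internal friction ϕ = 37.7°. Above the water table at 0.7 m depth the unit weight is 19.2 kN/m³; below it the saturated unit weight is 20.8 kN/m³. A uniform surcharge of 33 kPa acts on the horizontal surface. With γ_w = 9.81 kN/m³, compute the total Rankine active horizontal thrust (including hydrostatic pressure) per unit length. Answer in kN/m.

K_a = tan²(45° − φ/2) = 0.2411.
γ' = 20.8 − 9.81 = 10.99 kN/m³. h₂ = H − d_w = 1.8 m.
σ'_h: at surface K_a·q = 7.955; at WT K_a(q+γd_w) = 11.19; at base K_a(q+γd_w+γ'h₂) = 15.96 kPa.
P₁ = ½(7.955+11.19)×0.7 = 6.702; P₂ = ½(11.19+15.96)×1.8 = 24.44; P_w = ½γ_w h₂² = 15.89.
Total = 6.702+24.44+15.89 = 47.04 kN/m.

47.0 kN/m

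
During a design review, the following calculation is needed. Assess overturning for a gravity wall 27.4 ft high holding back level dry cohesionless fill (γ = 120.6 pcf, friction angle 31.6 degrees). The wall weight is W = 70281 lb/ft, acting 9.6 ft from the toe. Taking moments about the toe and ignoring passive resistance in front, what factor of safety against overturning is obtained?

K_a = tan²(45° − 31.6°/2) = 0.3123.
P_a = ½K_aγH² = 0.5×0.3123×120.6×27.4² = 14140 lb/ft, acting at H/3 = 9.133 ft above the base.
Overturning moment M_o = P_a × H/3 = 14140 × 9.133 = 129100.
Resisting moment M_r = W × 9.6 = 70281 × 9.6 = 674700.
FS_overturning = M_r/M_o = 674700/129100 = 5.224.

5.22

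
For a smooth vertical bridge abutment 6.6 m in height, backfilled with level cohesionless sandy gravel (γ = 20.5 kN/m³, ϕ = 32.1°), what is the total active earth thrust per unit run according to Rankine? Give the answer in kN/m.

137 kN/m

K_a = tan²(45° − φ/2) = 0.3060.
P_a = ½ K_a γ H² = 0.5 × 0.3060 × 20.5 × 6.6² = 136.6 kN/m.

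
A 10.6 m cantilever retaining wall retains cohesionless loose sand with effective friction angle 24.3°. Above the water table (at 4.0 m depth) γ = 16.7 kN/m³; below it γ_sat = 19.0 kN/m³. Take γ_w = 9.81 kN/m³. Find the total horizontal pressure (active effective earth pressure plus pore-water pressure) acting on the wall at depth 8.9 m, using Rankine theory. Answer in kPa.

94.7 kPa

K_a = (1 − sin φ)/(1 + sin φ) = 0.4169.
γ' = 19.0 − 9.81 = 9.190 kN/m³.
Effective vertical stress at 8.9 m: σ'_v = 16.7×4.0 + 9.190×4.90 = 111.8 kPa.
σ'_h = K_a σ'_v = 0.4169 × 111.8 = 46.62 kPa; u = γ_w × 4.90 = 48.07 kPa.
Total σ_h = 46.62 + 48.07 = 94.69 kPa.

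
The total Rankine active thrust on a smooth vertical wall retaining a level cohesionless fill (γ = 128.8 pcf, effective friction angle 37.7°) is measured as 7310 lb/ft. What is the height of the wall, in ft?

21.7 ft

K_a = 0.2411. P_a = ½ K_a γ H² ⇒ H = √(2P_a/(K_a γ)).
H = √(2×7310/(0.2411×128.8)) = 21.70 ft.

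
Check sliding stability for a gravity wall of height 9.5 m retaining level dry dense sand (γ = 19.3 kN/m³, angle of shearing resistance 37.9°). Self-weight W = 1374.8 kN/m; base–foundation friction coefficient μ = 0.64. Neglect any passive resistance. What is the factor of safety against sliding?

4.23

K_a = tan²(45° − 37.9°/2) = 0.2389.
P_a = ½K_aγH² = 0.5×0.2389×19.3×9.5² = 208.1 kN/m, acting at H/3 = 3.167 m above the base.
FS_sliding = μW / P_a = 0.64×1374.8 / 208.1 = 4.228.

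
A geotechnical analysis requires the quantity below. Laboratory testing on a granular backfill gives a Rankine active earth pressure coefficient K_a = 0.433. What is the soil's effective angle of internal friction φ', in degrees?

23.3°

K_a = tan²(45° − φ/2) ⇒ 45° − φ/2 = arctan(√0.433) = 33.35°.
φ = 2(45° − 33.35°) = 23.31°.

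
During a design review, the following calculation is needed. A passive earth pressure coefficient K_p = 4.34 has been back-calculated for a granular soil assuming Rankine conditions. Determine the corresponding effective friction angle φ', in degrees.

38.7°

K_p = (1+sin φ)/(1−sin φ) ⇒ sin φ = (K_p − 1)/(K_p + 1) = 0.6255.
φ = arcsin(0.6255) = 38.72°.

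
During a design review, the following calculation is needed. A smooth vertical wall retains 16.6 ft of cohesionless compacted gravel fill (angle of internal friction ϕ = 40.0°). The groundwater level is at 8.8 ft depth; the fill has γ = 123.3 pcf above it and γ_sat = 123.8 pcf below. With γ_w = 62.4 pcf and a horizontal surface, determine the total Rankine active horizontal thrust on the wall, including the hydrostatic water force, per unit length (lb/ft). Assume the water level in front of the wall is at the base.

K_a = tan²(45° − φ/2) = 0.2174.
γ' = 123.8 − 62.4 = 61.40 pcf. Depth below WT = 7.8 ft.
σ'_h at WT = K_a γ d_w = 235.9 psf; at base = 235.9 + K_a γ' × 7.8 = 340.1 psf.
P₁ (0–8.8 ft) = ½×235.9×8.8 = 1038. P₂ (8.8–16.6 ft) = ½(235.9+340.1)×7.8 = 2246.
P_w = ½ γ_w h₂² = 0.5×62.4×7.8² = 1898. Total = 1038+2246+1898 = 5183 lb/ft.

5180 lb/ft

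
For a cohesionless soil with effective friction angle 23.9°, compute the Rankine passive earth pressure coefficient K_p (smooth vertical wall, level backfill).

K_p = (1 + sin φ)/(1 − sin φ) = tan²(45° + 23.9°/2) = 2.362.

2.36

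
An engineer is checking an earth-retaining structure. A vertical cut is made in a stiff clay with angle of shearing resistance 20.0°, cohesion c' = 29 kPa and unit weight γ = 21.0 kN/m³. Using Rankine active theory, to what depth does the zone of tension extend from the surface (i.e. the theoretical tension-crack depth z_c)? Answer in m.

3.94 m

K_a = tan²(45° − 20.0°/2) = 0.4903; √K_a = 0.7002.
The active pressure is zero where K_a γ z = 2c√K_a, so z_c = 2c/(γ√K_a) = 2×29/(21.0×0.7002) = 3.944 m.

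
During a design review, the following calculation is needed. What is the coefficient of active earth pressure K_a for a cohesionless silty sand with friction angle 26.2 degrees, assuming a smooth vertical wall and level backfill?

0.387

K_a = tan²(45° − φ/2) = tan²(31.90°) = 0.3874.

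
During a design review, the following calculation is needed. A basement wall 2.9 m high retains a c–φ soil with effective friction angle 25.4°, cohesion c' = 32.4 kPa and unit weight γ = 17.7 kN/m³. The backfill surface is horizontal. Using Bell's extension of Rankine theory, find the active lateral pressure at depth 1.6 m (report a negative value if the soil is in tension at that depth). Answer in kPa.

-29.6 kPa

K_a = (1 − sin φ)/(1 + sin φ) = 0.3996.
σ_a = K_a γ z − 2c√K_a = 0.3996×17.7×1.6 − 2×32.4×0.6322 = -29.65 kPa.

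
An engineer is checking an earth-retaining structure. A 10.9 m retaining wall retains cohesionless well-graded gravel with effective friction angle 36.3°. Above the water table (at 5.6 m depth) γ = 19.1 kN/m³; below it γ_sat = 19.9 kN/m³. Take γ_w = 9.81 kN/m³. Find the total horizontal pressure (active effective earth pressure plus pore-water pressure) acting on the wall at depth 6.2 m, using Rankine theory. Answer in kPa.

34.8 kPa

K_a = (1 − sin φ)/(1 + sin φ) = 0.2563.
γ' = 19.9 − 9.81 = 10.09 kN/m³.
Effective vertical stress at 6.2 m: σ'_v = 19.1×5.6 + 10.09×0.600 = 113.0 kPa.
σ'_h = K_a σ'_v = 0.2563 × 113.0 = 28.96 kPa; u = γ_w × 0.600 = 5.886 kPa.
Total σ_h = 28.96 + 5.886 = 34.85 kPa.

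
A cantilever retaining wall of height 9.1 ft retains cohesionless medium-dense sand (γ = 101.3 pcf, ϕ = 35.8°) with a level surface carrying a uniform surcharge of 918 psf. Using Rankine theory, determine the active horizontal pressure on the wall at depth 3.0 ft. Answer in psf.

K_a = (1 − sin φ)/(1 + sin φ) = 0.2619.
σ_v = γz + q = 101.3 × 3.0 + 918 = 1222 psf.
σ_h = K_a σ_v = 0.2619 × 1222 = 320.0 psf.

320 psf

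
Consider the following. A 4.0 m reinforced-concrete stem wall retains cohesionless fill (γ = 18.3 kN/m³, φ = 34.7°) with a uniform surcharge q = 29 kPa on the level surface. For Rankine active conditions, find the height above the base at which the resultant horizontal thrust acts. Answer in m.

1.63 m

K_a = 0.2745.
Triangular part P₁ = ½K_aγH² = 40.18 at H/3 = 1.333 m; rectangular part P₂ = K_a q H = 31.84 at H/2 = 2.000 m.
ȳ = (P₁·1.333 + P₂·2.000)/(P₁+P₂) = 1.628 m.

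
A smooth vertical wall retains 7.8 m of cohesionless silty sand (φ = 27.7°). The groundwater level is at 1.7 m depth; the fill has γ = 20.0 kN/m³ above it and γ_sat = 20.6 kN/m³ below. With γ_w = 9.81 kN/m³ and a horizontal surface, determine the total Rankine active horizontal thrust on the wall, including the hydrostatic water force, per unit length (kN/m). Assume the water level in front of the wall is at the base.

K_a = tan²(45° − φ/2) = 0.3653.
γ' = 20.6 − 9.81 = 10.79 kN/m³. Depth below WT = 6.1 m.
σ'_h at WT = K_a γ d_w = 12.42 kPa; at base = 12.42 + K_a γ' × 6.1 = 36.47 kPa.
P₁ (0–1.7 m) = ½×12.42×1.7 = 10.56. P₂ (1.7–7.8 m) = ½(12.42+36.47)×6.1 = 149.1.
P_w = ½ γ_w h₂² = 0.5×9.81×6.1² = 182.5. Total = 10.56+149.1+182.5 = 342.2 kN/m.

342 kN/m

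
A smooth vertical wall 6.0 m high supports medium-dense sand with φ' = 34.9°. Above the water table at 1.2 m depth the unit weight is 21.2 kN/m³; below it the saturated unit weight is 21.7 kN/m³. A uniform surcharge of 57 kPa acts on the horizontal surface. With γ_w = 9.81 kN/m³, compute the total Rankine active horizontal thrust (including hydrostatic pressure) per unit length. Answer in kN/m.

281 kN/m

K_a = tan²(45° − φ/2) = 0.2721.
γ' = 21.7 − 9.81 = 11.89 kN/m³. h₂ = H − d_w = 4.8 m.
σ'_h: at surface K_a·q = 15.51; at WT K_a(q+γd_w) = 22.44; at base K_a(q+γd_w+γ'h₂) = 37.97 kPa.
P₁ = ½(15.51+22.44)×1.2 = 22.77; P₂ = ½(22.44+37.97)×4.8 = 145.0; P_w = ½γ_w h₂² = 113.0.
Total = 22.77+145.0+113.0 = 280.7 kN/m.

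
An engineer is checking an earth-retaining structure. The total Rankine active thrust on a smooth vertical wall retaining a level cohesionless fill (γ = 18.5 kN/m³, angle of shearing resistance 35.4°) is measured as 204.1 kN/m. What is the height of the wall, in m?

K_a = 0.2664. P_a = ½ K_a γ H² ⇒ H = √(2P_a/(K_a γ)).
H = √(2×204.1/(0.2664×18.5)) = 9.101 m.

9.10 m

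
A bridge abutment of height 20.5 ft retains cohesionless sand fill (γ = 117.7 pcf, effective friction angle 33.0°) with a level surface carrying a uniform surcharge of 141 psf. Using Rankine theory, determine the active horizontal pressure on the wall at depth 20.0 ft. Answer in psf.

736 psf

K_a = (1 − sin φ)/(1 + sin φ) = 0.2948.
σ_v = γz + q = 117.7 × 20.0 + 141 = 2495 psf.
σ_h = K_a σ_v = 0.2948 × 2495 = 735.5 psf.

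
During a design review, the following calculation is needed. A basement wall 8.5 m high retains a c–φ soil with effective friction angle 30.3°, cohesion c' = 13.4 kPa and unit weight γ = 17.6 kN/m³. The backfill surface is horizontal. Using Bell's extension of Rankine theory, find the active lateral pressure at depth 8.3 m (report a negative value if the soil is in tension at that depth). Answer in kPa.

K_a = (1 − sin φ)/(1 + sin φ) = 0.3293.
σ_a = K_a γ z − 2c√K_a = 0.3293×17.6×8.3 − 2×13.4×0.5739 = 32.73 kPa.

32.7 kPa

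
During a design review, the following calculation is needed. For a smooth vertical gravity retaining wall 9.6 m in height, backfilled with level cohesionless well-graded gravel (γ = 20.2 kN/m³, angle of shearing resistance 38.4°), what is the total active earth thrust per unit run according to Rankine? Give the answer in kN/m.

K_a = tan²(45° − φ/2) = 0.2337.
P_a = ½ K_a γ H² = 0.5 × 0.2337 × 20.2 × 9.6² = 217.5 kN/m.

218 kN/m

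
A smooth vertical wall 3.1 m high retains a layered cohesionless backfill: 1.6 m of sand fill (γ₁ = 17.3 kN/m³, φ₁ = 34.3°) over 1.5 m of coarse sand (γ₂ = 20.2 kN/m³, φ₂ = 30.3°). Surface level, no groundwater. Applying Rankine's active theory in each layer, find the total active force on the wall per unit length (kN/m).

K_a1 = tan²(45°−34.3°/2) = 0.2792; K_a2 = tan²(45°−30.3°/2) = 0.3293.
Layer 1: σ at base = K_a1 γ₁ h₁ = 7.727 kPa; P₁ = ½×7.727×1.6 = 6.182.
Layer 2: σ_v at top = γ₁h₁ = 27.68; σ_h top = K_a2×27.68 = 9.116; σ_h base = K_a2×(27.68+20.2×1.5) = 19.09.
P₂ = ½(9.116+19.09)×1.5 = 21.16. Total P_a = 6.182+21.16 = 27.34 kN/m.

27.3 kN/m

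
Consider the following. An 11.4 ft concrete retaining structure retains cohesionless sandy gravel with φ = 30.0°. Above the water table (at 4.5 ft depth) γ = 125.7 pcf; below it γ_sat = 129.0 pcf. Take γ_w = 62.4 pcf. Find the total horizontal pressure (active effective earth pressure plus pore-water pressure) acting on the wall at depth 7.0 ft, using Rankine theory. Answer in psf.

K_a = (1 − sin φ)/(1 + sin φ) = 0.3333.
γ' = 129.0 − 62.4 = 66.60 pcf.
Effective vertical stress at 7.0 ft: σ'_v = 125.7×4.5 + 66.60×2.50 = 732.1 psf.
σ'_h = K_a σ'_v = 0.3333 × 732.1 = 244.0 psf; u = γ_w × 2.50 = 156.0 psf.
Total σ_h = 244.0 + 156.0 = 400.0 psf.

400 psf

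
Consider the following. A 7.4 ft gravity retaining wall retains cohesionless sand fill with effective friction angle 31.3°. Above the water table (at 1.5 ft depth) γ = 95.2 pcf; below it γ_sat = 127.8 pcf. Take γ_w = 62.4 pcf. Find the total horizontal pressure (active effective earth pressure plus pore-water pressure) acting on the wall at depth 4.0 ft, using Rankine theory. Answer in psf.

253 psf

K_a = (1 − sin φ)/(1 + sin φ) = 0.3162.
γ' = 127.8 − 62.4 = 65.40 pcf.
Effective vertical stress at 4.0 ft: σ'_v = 95.2×1.5 + 65.40×2.50 = 306.3 psf.
σ'_h = K_a σ'_v = 0.3162 × 306.3 = 96.85 psf; u = γ_w × 2.50 = 156.0 psf.
Total σ_h = 96.85 + 156.0 = 252.9 psf.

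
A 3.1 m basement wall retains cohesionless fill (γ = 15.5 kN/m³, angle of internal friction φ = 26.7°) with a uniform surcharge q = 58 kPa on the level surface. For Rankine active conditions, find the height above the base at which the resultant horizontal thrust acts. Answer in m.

K_a = 0.3800.
Triangular part P₁ = ½K_aγH² = 28.30 at H/3 = 1.033 m; rectangular part P₂ = K_a q H = 68.32 at H/2 = 1.550 m.
ȳ = (P₁·1.033 + P₂·1.550)/(P₁+P₂) = 1.399 m.

1.40 m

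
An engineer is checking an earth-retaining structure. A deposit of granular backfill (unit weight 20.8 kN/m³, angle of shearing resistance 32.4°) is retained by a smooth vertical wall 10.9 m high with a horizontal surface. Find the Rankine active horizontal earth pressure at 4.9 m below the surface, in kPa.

K_a = (1 − sin φ)/(1 + sin φ) = 0.3022.
σ_h = K_a γ z = 0.3022 × 20.8 × 4.9 = 30.80 kPa.

30.8 kPa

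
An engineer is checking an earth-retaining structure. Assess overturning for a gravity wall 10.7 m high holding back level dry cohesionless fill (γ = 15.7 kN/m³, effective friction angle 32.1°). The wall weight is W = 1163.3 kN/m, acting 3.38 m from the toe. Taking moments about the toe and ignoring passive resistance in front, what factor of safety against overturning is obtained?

4.01

K_a = tan²(45° − 32.1°/2) = 0.3060.
P_a = ½K_aγH² = 0.5×0.3060×15.7×10.7² = 275.0 kN/m, acting at H/3 = 3.567 m above the base.
Overturning moment M_o = P_a × H/3 = 275.0 × 3.567 = 980.9.
Resisting moment M_r = W × 3.38 = 1163.3 × 3.38 = 3932.
FS_overturning = M_r/M_o = 3932/980.9 = 4.009.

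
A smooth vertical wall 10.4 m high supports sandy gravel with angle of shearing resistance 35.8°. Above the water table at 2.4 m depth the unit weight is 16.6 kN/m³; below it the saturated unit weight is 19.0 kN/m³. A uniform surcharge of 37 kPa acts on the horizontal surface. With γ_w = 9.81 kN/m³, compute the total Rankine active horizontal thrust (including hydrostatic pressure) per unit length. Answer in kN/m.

K_a = tan²(45° − φ/2) = 0.2619.
γ' = 19.0 − 9.81 = 9.190 kN/m³. h₂ = H − d_w = 8.0 m.
σ'_h: at surface K_a·q = 9.689; at WT K_a(q+γd_w) = 20.12; at base K_a(q+γd_w+γ'h₂) = 39.37 kPa.
P₁ = ½(9.689+20.12)×2.4 = 35.77; P₂ = ½(20.12+39.37)×8.0 = 238.0; P_w = ½γ_w h₂² = 313.9.
Total = 35.77+238.0+313.9 = 587.7 kN/m.

588 kN/m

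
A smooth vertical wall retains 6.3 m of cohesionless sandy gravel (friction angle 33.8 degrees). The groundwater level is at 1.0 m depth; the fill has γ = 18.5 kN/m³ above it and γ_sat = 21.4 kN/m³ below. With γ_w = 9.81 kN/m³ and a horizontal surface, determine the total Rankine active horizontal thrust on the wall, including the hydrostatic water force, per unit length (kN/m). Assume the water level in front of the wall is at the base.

215 kN/m

K_a = tan²(45° − φ/2) = 0.2851.
γ' = 21.4 − 9.81 = 11.59 kN/m³. Depth below WT = 5.3 m.
σ'_h at WT = K_a γ d_w = 5.274 kPa; at base = 5.274 + K_a γ' × 5.3 = 22.79 kPa.
P₁ (0–1.0 m) = ½×5.274×1.0 = 2.637. P₂ (1.0–6.3 m) = ½(5.274+22.79)×5.3 = 74.36.
P_w = ½ γ_w h₂² = 0.5×9.81×5.3² = 137.8. Total = 2.637+74.36+137.8 = 214.8 kN/m.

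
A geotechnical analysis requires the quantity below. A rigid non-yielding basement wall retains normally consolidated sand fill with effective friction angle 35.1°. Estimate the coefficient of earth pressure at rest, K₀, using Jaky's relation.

0.425

K₀ = 1 − sin φ' = 1 − sin 35.1° = 0.4250.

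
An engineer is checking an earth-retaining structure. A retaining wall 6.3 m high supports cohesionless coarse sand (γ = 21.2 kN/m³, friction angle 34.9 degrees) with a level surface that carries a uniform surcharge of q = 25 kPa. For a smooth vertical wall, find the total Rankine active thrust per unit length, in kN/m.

157 kN/m

K_a = tan²(45° − φ/2) = 0.2721.
Soil triangle: ½ K_a γ H² = 0.5×0.2721×21.2×6.3² = 114.5 kN/m.
Surcharge rectangle: K_a q H = 0.2721×25×6.3 = 42.86 kN/m.
Total = 114.5 + 42.86 = 157.4 kN/m.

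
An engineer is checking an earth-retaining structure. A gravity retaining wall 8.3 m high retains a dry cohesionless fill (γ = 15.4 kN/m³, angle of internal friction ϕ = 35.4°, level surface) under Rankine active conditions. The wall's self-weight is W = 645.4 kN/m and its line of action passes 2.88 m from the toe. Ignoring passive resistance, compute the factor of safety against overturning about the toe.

4.75

K_a = tan²(45° − 35.4°/2) = 0.2664.
P_a = ½K_aγH² = 0.5×0.2664×15.4×8.3² = 141.3 kN/m, acting at H/3 = 2.767 m above the base.
Overturning moment M_o = P_a × H/3 = 141.3 × 2.767 = 391.0.
Resisting moment M_r = W × 2.88 = 645.4 × 2.88 = 1859.
FS_overturning = M_r/M_o = 1859/391.0 = 4.754.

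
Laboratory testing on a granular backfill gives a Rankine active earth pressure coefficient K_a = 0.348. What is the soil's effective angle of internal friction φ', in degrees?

28.9°

K_a = tan²(45° − φ/2) ⇒ 45° − φ/2 = arctan(√0.348) = 30.54°.
φ = 2(45° − 30.54°) = 28.93°.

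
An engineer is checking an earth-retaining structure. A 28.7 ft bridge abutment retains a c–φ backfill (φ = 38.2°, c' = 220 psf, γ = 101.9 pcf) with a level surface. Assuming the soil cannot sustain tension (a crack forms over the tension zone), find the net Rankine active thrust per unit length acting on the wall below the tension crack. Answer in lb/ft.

K_a = 0.2358; √K_a = 0.4856.
Tension-crack depth z_c = 2c/(γ√K_a) = 2×220/(101.9×0.4856) = 8.892 ft.
σ_a at base = K_a γ H − 2c√K_a = 0.2358×101.9×28.7 − 2×220×0.4856 = 475.9 psf.
P_a = ½ × 475.9 × (H − z_c) = 0.5×475.9×19.81 = 4713 lb/ft.

4710 lb/ft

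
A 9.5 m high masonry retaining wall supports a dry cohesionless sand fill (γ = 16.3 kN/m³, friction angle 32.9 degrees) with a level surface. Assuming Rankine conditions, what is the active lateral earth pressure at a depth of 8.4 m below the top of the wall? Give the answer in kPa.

K_a = (1 − sin φ)/(1 + sin φ) = 0.2960.
σ_h = K_a γ z = 0.2960 × 16.3 × 8.4 = 40.53 kPa.

40.5 kPa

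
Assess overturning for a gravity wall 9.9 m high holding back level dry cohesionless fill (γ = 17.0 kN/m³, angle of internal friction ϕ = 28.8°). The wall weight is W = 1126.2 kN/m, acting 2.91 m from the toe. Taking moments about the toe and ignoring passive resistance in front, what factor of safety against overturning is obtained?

K_a = tan²(45° − 28.8°/2) = 0.3498.
P_a = ½K_aγH² = 0.5×0.3498×17.0×9.9² = 291.4 kN/m, acting at H/3 = 3.300 m above the base.
Overturning moment M_o = P_a × H/3 = 291.4 × 3.300 = 961.5.
Resisting moment M_r = W × 2.91 = 1126.2 × 2.91 = 3277.
FS_overturning = M_r/M_o = 3277/961.5 = 3.408.

3.41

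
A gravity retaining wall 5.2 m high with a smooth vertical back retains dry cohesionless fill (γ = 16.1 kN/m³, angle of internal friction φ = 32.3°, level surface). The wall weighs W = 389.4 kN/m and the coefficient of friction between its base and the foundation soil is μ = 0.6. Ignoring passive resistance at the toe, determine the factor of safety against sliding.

3.54

K_a = tan²(45° − 32.3°/2) = 0.3035.
P_a = ½K_aγH² = 0.5×0.3035×16.1×5.2² = 66.06 kN/m, acting at H/3 = 1.733 m above the base.
FS_sliding = μW / P_a = 0.6×389.4 / 66.06 = 3.537.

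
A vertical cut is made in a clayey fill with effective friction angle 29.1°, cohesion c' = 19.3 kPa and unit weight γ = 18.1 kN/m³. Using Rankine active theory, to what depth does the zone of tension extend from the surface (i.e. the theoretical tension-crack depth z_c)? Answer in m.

3.63 m

K_a = tan²(45° − 29.1°/2) = 0.3456; √K_a = 0.5879.
The active pressure is zero where K_a γ z = 2c√K_a, so z_c = 2c/(γ√K_a) = 2×19.3/(18.1×0.5879) = 3.628 m.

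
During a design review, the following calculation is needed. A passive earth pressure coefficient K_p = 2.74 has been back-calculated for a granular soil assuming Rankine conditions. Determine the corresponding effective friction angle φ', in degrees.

K_p = (1+sin φ)/(1−sin φ) ⇒ sin φ = (K_p − 1)/(K_p + 1) = 0.4652.
φ = arcsin(0.4652) = 27.73°.

27.7°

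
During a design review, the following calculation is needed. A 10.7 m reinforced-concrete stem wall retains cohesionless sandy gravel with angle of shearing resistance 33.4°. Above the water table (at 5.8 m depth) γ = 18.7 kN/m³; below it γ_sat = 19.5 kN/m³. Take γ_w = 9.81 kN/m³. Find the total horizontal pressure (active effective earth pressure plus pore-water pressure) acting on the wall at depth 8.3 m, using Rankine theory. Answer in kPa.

63.0 kPa

K_a = (1 − sin φ)/(1 + sin φ) = 0.2899.
γ' = 19.5 − 9.81 = 9.690 kN/m³.
Effective vertical stress at 8.3 m: σ'_v = 18.7×5.8 + 9.690×2.50 = 132.7 kPa.
σ'_h = K_a σ'_v = 0.2899 × 132.7 = 38.47 kPa; u = γ_w × 2.50 = 24.53 kPa.
Total σ_h = 38.47 + 24.53 = 62.99 kPa.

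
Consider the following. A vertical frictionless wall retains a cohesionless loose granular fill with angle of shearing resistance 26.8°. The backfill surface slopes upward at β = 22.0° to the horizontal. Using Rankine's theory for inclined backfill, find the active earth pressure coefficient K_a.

0.532

K_a = cos β · (cos β − √(cos²β − cos²φ)) / (cos β + √(cos²β − cos²φ)).
cos β = 0.9272, cos φ = 0.8926, √(cos²β − cos²φ) = 0.2509.
K_a = 0.9272 × (0.9272 − 0.2509)/(0.9272 + 0.2509) = 0.5322.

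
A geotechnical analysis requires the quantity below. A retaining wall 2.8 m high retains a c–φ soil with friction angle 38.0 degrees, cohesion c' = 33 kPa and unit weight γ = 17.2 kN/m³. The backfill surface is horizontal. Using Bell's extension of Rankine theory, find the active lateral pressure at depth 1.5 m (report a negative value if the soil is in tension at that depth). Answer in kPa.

-26.1 kPa

K_a = (1 − sin φ)/(1 + sin φ) = 0.2379.
σ_a = K_a γ z − 2c√K_a = 0.2379×17.2×1.5 − 2×33×0.4877 = -26.05 kPa.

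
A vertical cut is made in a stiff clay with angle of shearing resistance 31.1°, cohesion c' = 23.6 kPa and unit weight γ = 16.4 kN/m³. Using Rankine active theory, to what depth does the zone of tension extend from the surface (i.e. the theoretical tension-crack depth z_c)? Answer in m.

K_a = tan²(45° − 31.1°/2) = 0.3188; √K_a = 0.5646.
The active pressure is zero where K_a γ z = 2c√K_a, so z_c = 2c/(γ√K_a) = 2×23.6/(16.4×0.5646) = 5.097 m.

5.10 m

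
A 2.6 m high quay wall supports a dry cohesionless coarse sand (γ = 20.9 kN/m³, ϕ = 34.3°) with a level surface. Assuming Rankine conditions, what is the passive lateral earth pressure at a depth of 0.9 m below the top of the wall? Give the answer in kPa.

K_p = (1 + sin φ)/(1 − sin φ) = 3.582.
σ_h = K_p γ z = 3.582 × 20.9 × 0.9 = 67.38 kPa.

67.4 kPa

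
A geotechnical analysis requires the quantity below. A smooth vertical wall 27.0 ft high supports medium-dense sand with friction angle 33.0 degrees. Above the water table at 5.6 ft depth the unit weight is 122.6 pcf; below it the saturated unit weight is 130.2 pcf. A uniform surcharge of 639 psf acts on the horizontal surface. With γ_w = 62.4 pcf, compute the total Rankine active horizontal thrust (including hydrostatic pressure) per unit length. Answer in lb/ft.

28800 lb/ft

K_a = tan²(45° − φ/2) = 0.2948.
γ' = 130.2 − 62.4 = 67.80 pcf. h₂ = H − d_w = 21.4 ft.
σ'_h: at surface K_a·q = 188.4; at WT K_a(q+γd_w) = 390.8; at base K_a(q+γd_w+γ'h₂) = 818.5 psf.
P₁ = ½(188.4+390.8)×5.6 = 1622; P₂ = ½(390.8+818.5)×21.4 = 12940; P_w = ½γ_w h₂² = 14290.
Total = 1622+12940+14290 = 28850 lb/ft.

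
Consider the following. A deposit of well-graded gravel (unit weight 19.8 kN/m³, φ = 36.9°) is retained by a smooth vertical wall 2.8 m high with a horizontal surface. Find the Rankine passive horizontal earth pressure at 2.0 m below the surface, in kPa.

159 kPa

K_p = (1 + sin φ)/(1 − sin φ) = 4.005.
σ_h = K_p γ z = 4.005 × 19.8 × 2.0 = 158.6 kPa.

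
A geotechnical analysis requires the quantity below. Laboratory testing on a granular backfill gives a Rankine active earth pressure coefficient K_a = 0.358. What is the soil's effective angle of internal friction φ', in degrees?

28.2°

K_a = tan²(45° − φ/2) ⇒ 45° − φ/2 = arctan(√0.358) = 30.89°.
φ = 2(45° − 30.89°) = 28.21°.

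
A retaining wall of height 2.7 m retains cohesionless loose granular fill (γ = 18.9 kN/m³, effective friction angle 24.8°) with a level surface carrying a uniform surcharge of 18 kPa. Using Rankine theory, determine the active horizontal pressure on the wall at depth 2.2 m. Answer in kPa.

24.4 kPa

K_a = (1 − sin φ)/(1 + sin φ) = 0.4090.
σ_v = γz + q = 18.9 × 2.2 + 18 = 59.58 kPa.
σ_h = K_a σ_v = 0.4090 × 59.58 = 24.37 kPa.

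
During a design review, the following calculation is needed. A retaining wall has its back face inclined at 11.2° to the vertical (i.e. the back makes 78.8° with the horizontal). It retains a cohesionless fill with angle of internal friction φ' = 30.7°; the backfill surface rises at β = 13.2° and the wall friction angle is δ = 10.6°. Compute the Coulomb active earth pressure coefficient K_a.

K_a = sin²(α+φ) / [sin²α · sin(α−δ) · (1 + √{sin(φ+δ)sin(φ−β) / (sin(α−δ)sin(α+β))})²].
With α = 78.8°, φ = 30.7°, δ = 10.6°, β = 13.2°: K_a = 0.4650.

0.465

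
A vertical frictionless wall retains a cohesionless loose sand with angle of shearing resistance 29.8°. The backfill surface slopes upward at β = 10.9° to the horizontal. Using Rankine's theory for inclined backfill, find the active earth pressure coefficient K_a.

K_a = cos β · (cos β − √(cos²β − cos²φ)) / (cos β + √(cos²β − cos²φ)).
cos β = 0.9820, cos φ = 0.8678, √(cos²β − cos²φ) = 0.4596.
K_a = 0.9820 × (0.9820 − 0.4596)/(0.9820 + 0.4596) = 0.3558.

0.356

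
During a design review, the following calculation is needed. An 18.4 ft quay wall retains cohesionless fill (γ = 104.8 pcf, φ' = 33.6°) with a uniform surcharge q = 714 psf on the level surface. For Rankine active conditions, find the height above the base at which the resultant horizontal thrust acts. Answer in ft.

7.44 ft

K_a = 0.2875.
Triangular part P₁ = ½K_aγH² = 5101 at H/3 = 6.133 ft; rectangular part P₂ = K_a q H = 3777 at H/2 = 9.200 ft.
ȳ = (P₁·6.133 + P₂·9.200)/(P₁+P₂) = 7.438 ft.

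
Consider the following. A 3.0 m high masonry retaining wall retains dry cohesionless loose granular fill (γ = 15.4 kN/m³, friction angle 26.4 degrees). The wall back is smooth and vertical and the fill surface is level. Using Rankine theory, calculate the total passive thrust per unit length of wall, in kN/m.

K_p = tan²(45° + φ/2) = 2.601.
P_p = ½ K_p γ H² = 0.5 × 2.601 × 15.4 × 3.0² = 180.3 kN/m.

180 kN/m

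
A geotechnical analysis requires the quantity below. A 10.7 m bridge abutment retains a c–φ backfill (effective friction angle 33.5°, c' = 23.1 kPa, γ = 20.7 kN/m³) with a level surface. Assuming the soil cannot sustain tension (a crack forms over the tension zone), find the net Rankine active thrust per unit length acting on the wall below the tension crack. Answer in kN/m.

128 kN/m

K_a = 0.2887; √K_a = 0.5373.
Tension-crack depth z_c = 2c/(γ√K_a) = 2×23.1/(20.7×0.5373) = 4.154 m.
σ_a at base = K_a γ H − 2c√K_a = 0.2887×20.7×10.7 − 2×23.1×0.5373 = 39.12 kPa.
P_a = ½ × 39.12 × (H − z_c) = 0.5×39.12×6.546 = 128.1 kN/m.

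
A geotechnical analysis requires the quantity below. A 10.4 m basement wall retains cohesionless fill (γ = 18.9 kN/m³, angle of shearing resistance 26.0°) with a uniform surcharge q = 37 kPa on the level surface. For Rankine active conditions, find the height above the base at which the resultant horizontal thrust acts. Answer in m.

3.94 m

K_a = 0.3905.
Triangular part P₁ = ½K_aγH² = 399.1 at H/3 = 3.467 m; rectangular part P₂ = K_a q H = 150.2 at H/2 = 5.200 m.
ȳ = (P₁·3.467 + P₂·5.200)/(P₁+P₂) = 3.941 m.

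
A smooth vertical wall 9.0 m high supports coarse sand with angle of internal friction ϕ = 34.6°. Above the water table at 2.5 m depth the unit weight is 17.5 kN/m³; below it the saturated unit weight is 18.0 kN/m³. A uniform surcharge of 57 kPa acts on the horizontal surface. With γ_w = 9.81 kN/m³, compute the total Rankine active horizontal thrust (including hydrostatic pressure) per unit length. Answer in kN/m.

K_a = tan²(45° − φ/2) = 0.2756.
γ' = 18.0 − 9.81 = 8.190 kN/m³. h₂ = H − d_w = 6.5 m.
σ'_h: at surface K_a·q = 15.71; at WT K_a(q+γd_w) = 27.77; at base K_a(q+γd_w+γ'h₂) = 42.44 kPa.
P₁ = ½(15.71+27.77)×2.5 = 54.35; P₂ = ½(27.77+42.44)×6.5 = 228.2; P_w = ½γ_w h₂² = 207.2.
Total = 54.35+228.2+207.2 = 489.8 kN/m.

490 kN/m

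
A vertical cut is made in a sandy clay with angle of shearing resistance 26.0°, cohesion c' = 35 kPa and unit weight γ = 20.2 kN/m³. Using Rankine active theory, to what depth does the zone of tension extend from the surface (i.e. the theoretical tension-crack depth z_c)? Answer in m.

5.55 m

K_a = tan²(45° − 26.0°/2) = 0.3905; √K_a = 0.6249.
The active pressure is zero where K_a γ z = 2c√K_a, so z_c = 2c/(γ√K_a) = 2×35/(20.2×0.6249) = 5.546 m.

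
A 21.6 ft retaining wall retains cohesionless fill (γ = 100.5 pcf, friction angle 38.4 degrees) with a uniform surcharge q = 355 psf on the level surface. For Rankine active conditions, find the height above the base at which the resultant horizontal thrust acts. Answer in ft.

K_a = 0.2337.
Triangular part P₁ = ½K_aγH² = 5479 at H/3 = 7.200 ft; rectangular part P₂ = K_a q H = 1792 at H/2 = 10.80 ft.
ȳ = (P₁·7.200 + P₂·10.80)/(P₁+P₂) = 8.087 ft.

8.09 ft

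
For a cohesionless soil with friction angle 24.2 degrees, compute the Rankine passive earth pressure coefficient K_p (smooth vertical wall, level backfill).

2.39

K_p = (1 + sin φ)/(1 − sin φ) = tan²(45° + 24.2°/2) = 2.389.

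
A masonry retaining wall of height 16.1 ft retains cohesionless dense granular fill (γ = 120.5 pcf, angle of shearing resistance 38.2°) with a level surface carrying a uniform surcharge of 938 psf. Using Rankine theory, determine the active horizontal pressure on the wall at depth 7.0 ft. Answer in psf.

K_a = (1 − sin φ)/(1 + sin φ) = 0.2358.
σ_v = γz + q = 120.5 × 7.0 + 938 = 1782 psf.
σ_h = K_a σ_v = 0.2358 × 1782 = 420.0 psf.

420 psf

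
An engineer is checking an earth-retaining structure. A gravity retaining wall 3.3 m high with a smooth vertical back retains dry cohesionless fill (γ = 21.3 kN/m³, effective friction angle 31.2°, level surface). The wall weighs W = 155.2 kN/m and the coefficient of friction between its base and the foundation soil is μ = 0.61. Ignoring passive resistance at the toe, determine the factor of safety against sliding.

2.57

K_a = tan²(45° − 31.2°/2) = 0.3175.
P_a = ½K_aγH² = 0.5×0.3175×21.3×3.3² = 36.82 kN/m, acting at H/3 = 1.100 m above the base.
FS_sliding = μW / P_a = 0.61×155.2 / 36.82 = 2.571.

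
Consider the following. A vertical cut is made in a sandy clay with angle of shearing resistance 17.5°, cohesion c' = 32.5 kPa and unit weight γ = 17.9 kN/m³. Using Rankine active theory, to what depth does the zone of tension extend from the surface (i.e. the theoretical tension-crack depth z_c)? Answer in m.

K_a = tan²(45° − 17.5°/2) = 0.5376; √K_a = 0.7332.
The active pressure is zero where K_a γ z = 2c√K_a, so z_c = 2c/(γ√K_a) = 2×32.5/(17.9×0.7332) = 4.952 m.

4.95 m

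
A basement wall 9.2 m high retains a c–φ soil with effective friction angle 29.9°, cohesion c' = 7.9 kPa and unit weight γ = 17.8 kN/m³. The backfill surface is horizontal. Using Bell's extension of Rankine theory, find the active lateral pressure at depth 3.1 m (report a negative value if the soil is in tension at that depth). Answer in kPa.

K_a = (1 − sin φ)/(1 + sin φ) = 0.3347.
σ_a = K_a γ z − 2c√K_a = 0.3347×17.8×3.1 − 2×7.9×0.5785 = 9.327 kPa.

9.33 kPa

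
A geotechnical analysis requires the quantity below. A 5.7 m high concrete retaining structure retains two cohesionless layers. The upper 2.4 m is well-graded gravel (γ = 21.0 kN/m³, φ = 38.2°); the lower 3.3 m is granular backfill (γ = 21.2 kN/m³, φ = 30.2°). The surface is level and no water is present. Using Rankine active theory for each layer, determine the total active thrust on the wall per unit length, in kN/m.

K_a1 = tan²(45°−38.2°/2) = 0.2358; K_a2 = tan²(45°−30.2°/2) = 0.3307.
Layer 1: σ at base = K_a1 γ₁ h₁ = 11.88 kPa; P₁ = ½×11.88×2.4 = 14.26.
Layer 2: σ_v at top = γ₁h₁ = 50.40; σ_h top = K_a2×50.40 = 16.66; σ_h base = K_a2×(50.40+21.2×3.3) = 39.80.
P₂ = ½(16.66+39.80)×3.3 = 93.16. Total P_a = 14.26+93.16 = 107.4 kN/m.

107 kN/m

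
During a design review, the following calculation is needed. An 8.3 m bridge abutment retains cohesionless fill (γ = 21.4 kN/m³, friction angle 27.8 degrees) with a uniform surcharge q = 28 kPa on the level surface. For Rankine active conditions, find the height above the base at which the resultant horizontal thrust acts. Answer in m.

K_a = 0.3639.
Triangular part P₁ = ½K_aγH² = 268.2 at H/3 = 2.767 m; rectangular part P₂ = K_a q H = 84.57 at H/2 = 4.150 m.
ȳ = (P₁·2.767 + P₂·4.150)/(P₁+P₂) = 3.098 m.

3.10 m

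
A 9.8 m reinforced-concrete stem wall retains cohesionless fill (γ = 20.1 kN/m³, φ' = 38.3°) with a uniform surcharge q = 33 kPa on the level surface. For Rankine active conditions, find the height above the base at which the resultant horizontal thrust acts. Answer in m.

3.68 m

K_a = 0.2347.
Triangular part P₁ = ½K_aγH² = 226.6 at H/3 = 3.267 m; rectangular part P₂ = K_a q H = 75.91 at H/2 = 4.900 m.
ȳ = (P₁·3.267 + P₂·4.900)/(P₁+P₂) = 3.677 m.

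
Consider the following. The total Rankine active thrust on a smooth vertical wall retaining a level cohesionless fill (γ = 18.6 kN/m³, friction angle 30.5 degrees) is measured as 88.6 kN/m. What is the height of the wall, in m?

K_a = 0.3267. P_a = ½ K_a γ H² ⇒ H = √(2P_a/(K_a γ)).
H = √(2×88.6/(0.3267×18.6)) = 5.400 m.

5.40 m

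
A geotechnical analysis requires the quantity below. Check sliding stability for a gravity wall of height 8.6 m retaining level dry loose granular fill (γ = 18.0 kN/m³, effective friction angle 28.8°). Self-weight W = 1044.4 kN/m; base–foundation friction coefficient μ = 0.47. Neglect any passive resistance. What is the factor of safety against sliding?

2.11

K_a = tan²(45° − 28.8°/2) = 0.3498.
P_a = ½K_aγH² = 0.5×0.3498×18.0×8.6² = 232.8 kN/m, acting at H/3 = 2.867 m above the base.
FS_sliding = μW / P_a = 0.47×1044.4 / 232.8 = 2.108.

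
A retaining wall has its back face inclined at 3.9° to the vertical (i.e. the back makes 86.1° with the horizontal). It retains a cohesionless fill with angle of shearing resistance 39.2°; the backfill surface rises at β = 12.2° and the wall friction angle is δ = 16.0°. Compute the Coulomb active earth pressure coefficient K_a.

K_a = sin²(α+φ) / [sin²α · sin(α−δ) · (1 + √{sin(φ+δ)sin(φ−β) / (sin(α−δ)sin(α+β))})²].
With α = 86.1°, φ = 39.2°, δ = 16.0°, β = 12.2°: K_a = 0.2669.

0.267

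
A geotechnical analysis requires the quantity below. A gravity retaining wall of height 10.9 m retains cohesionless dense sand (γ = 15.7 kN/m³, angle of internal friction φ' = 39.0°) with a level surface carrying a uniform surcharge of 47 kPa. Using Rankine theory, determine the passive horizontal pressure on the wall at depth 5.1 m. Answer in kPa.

559 kPa

K_p = (1 + sin φ)/(1 − sin φ) = 4.395.
σ_v = γz + q = 15.7 × 5.1 + 47 = 127.1 kPa.
σ_h = K_p σ_v = 4.395 × 127.1 = 558.5 kPa.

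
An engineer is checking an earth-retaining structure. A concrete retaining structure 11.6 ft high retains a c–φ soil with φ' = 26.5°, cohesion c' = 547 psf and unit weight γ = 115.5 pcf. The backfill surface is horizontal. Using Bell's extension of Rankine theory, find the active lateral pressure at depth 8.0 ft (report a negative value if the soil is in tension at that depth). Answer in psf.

-323 psf

K_a = (1 − sin φ)/(1 + sin φ) = 0.3829.
σ_a = K_a γ z − 2c√K_a = 0.3829×115.5×8.0 − 2×547×0.6188 = -323.2 psf.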